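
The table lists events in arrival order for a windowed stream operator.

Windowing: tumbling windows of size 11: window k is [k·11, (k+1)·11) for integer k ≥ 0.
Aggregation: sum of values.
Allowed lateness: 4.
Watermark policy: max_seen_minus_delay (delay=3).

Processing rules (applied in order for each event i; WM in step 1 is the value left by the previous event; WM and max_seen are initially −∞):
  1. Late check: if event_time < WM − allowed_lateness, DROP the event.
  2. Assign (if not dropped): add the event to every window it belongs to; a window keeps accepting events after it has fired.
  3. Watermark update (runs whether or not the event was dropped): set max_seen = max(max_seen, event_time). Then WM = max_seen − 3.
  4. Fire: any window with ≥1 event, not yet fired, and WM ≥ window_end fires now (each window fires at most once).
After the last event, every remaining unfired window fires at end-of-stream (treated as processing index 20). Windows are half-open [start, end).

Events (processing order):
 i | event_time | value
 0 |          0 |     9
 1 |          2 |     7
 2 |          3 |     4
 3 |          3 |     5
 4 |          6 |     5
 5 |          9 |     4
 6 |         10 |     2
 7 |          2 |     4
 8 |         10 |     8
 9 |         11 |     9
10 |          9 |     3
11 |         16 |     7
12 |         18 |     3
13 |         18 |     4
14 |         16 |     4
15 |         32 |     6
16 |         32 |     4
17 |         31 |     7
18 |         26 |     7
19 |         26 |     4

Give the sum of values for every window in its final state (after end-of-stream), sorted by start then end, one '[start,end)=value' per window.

i=0 t=0 v=9: → [0,11); WM=-3
i=1 t=2 v=7: → [0,11); WM=-1
i=2 t=3 v=4: → [0,11); WM=0
i=3 t=3 v=5: → [0,11); WM=0
i=4 t=6 v=5: → [0,11); WM=3
i=5 t=9 v=4: → [0,11); WM=6
i=6 t=10 v=2: → [0,11); WM=7
i=7 t=2 v=4: DROP (t<7-4); WM=7
i=8 t=10 v=8: → [0,11); WM=7
i=9 t=11 v=9: → [11,22); WM=8
i=10 t=9 v=3: → [0,11); WM=8
i=11 t=16 v=7: → [11,22); WM=13; [0,11) fires=47
i=12 t=18 v=3: → [11,22); WM=15
i=13 t=18 v=4: → [11,22); WM=15
i=14 t=16 v=4: → [11,22); WM=15
i=15 t=32 v=6: → [22,33); WM=29; [11,22) fires=27
i=16 t=32 v=4: → [22,33); WM=29
i=17 t=31 v=7: → [22,33); WM=29
i=18 t=26 v=7: → [22,33); WM=29
i=19 t=26 v=4: → [22,33); WM=29

[0,11)=47 [11,22)=27 [22,33)=28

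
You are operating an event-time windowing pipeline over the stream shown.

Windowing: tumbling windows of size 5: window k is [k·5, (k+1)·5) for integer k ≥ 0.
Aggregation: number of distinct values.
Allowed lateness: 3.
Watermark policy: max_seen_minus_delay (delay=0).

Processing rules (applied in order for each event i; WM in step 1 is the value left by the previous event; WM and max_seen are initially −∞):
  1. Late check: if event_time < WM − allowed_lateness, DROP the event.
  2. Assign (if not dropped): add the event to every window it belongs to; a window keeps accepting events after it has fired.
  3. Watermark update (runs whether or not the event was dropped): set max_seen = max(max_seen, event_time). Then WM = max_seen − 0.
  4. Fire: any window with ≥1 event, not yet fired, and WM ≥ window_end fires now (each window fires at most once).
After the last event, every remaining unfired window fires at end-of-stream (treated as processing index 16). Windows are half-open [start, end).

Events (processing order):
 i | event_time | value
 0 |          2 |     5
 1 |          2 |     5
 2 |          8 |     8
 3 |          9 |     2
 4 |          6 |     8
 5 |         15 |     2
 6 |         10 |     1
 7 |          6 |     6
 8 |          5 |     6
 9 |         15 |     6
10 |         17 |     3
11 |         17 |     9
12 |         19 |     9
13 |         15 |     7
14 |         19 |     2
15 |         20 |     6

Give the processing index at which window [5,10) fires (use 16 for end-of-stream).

i=0 t=2 v=5: → [0,5); WM=2
i=1 t=2 v=5: → [0,5); WM=2
i=2 t=8 v=8: → [5,10); WM=8; [0,5) fires=1
i=3 t=9 v=2: → [5,10); WM=9
i=4 t=6 v=8: → [5,10); WM=9
i=5 t=15 v=2: → [15,20); WM=15; [5,10) fires=2
i=6 t=10 v=1: DROP (t<15-3); WM=15
i=7 t=6 v=6: DROP (t<15-3); WM=15
i=8 t=5 v=6: DROP (t<15-3); WM=15
i=9 t=15 v=6: → [15,20); WM=15
i=10 t=17 v=3: → [15,20); WM=17
i=11 t=17 v=9: → [15,20); WM=17
i=12 t=19 v=9: → [15,20); WM=19
i=13 t=15 v=7: DROP (t<19-3); WM=19
i=14 t=19 v=2: → [15,20); WM=19
i=15 t=20 v=6: → [20,25); WM=20; [15,20) fires=4

5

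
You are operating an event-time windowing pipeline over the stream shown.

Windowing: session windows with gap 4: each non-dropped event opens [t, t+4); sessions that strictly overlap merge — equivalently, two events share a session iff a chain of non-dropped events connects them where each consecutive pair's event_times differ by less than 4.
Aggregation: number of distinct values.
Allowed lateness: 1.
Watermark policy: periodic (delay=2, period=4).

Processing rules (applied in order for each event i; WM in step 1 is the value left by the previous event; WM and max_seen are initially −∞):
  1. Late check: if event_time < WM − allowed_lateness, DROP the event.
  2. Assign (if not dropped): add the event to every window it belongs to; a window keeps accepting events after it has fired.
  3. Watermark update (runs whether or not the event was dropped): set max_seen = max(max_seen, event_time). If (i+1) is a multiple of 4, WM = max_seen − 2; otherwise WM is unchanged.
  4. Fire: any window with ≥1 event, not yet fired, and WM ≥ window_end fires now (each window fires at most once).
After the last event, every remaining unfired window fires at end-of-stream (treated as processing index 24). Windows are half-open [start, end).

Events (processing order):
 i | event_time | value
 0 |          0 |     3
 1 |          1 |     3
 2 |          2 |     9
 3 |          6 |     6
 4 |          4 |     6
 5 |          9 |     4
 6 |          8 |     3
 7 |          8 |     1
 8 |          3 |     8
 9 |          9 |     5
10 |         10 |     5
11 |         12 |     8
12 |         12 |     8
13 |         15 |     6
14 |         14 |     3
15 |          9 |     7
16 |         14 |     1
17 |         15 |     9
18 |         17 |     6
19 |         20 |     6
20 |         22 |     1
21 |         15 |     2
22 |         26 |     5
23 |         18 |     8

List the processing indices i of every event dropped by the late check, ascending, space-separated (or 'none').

8 21

i=0 t=0 v=3: → [0,4); WM=−∞
i=1 t=1 v=3: → [0,5); WM=−∞
i=2 t=2 v=9: → [0,6); WM=−∞
i=3 t=6 v=6: → [6,10); WM=4
i=4 t=4 v=6: → [0,10); WM=4
i=5 t=9 v=4: → [0,13); WM=4
i=6 t=8 v=3: → [0,13); WM=4
i=7 t=8 v=1: → [0,13); WM=7
i=8 t=3 v=8: DROP (t<7-1); WM=7
i=9 t=9 v=5: → [0,13); WM=7
i=10 t=10 v=5: → [0,14); WM=7
i=11 t=12 v=8: → [0,16); WM=10
i=12 t=12 v=8: → [0,16); WM=10
i=13 t=15 v=6: → [0,19); WM=10
i=14 t=14 v=3: → [0,19); WM=10
i=15 t=9 v=7: → [0,19); WM=13
i=16 t=14 v=1: → [0,19); WM=13
i=17 t=15 v=9: → [0,19); WM=13
i=18 t=17 v=6: → [0,21); WM=13
i=19 t=20 v=6: → [0,24); WM=18
i=20 t=22 v=1: → [0,26); WM=18
i=21 t=15 v=2: DROP (t<18-1); WM=18
i=22 t=26 v=5: → [26,30); WM=18
i=23 t=18 v=8: → [0,26); WM=24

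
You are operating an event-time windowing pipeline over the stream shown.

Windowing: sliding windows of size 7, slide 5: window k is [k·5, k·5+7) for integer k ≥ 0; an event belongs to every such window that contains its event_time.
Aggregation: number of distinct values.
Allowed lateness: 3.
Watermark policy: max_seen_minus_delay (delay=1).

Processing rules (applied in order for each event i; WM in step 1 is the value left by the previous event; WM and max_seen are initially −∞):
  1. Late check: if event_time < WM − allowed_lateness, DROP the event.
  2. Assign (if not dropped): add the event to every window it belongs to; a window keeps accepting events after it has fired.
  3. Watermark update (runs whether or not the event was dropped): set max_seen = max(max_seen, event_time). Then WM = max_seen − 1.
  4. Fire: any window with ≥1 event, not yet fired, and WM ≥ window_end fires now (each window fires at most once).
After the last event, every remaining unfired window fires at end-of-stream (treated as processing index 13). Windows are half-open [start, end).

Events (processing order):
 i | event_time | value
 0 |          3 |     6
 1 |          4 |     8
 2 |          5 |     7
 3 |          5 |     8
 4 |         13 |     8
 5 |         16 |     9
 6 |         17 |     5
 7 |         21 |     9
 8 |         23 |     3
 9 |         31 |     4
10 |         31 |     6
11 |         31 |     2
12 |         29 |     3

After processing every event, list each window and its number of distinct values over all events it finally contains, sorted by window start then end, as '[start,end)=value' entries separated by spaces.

i=0 t=3 v=6: → [0,7); WM=2
i=1 t=4 v=8: → [0,7); WM=3
i=2 t=5 v=7: → [5,12),[0,7); WM=4
i=3 t=5 v=8: → [5,12),[0,7); WM=4
i=4 t=13 v=8: → [10,17); WM=12; [0,7) fires=3 [5,12) fires=2
i=5 t=16 v=9: → [15,22),[10,17); WM=15
i=6 t=17 v=5: → [15,22); WM=16
i=7 t=21 v=9: → [20,27),[15,22); WM=20; [10,17) fires=2
i=8 t=23 v=3: → [20,27); WM=22; [15,22) fires=2
i=9 t=31 v=4: → [30,37),[25,32); WM=30; [20,27) fires=2
i=10 t=31 v=6: → [30,37),[25,32); WM=30
i=11 t=31 v=2: → [30,37),[25,32); WM=30
i=12 t=29 v=3: → [25,32); WM=30

[0,7)=3 [5,12)=2 [10,17)=2 [15,22)=2 [20,27)=2 [25,32)=4 [30,37)=3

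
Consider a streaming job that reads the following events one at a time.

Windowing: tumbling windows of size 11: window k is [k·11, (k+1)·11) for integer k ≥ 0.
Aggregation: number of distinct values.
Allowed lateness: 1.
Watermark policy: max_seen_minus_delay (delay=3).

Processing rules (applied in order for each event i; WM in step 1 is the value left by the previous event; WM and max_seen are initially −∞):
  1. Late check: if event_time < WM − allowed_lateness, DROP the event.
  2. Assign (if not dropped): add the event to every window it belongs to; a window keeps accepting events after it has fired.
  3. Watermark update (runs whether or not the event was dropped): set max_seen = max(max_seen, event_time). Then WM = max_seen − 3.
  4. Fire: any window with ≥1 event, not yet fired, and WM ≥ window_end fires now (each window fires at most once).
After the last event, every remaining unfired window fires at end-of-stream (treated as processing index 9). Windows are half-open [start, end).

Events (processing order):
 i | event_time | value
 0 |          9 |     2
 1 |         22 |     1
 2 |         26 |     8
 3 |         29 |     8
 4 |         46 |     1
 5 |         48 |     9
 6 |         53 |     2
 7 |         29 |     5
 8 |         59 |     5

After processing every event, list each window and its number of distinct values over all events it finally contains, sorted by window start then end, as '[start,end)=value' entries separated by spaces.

[0,11)=1 [22,33)=2 [44,55)=3 [55,66)=1

i=0 t=9 v=2: → [0,11); WM=6
i=1 t=22 v=1: → [22,33); WM=19; [0,11) fires=1
i=2 t=26 v=8: → [22,33); WM=23
i=3 t=29 v=8: → [22,33); WM=26
i=4 t=46 v=1: → [44,55); WM=43; [22,33) fires=2
i=5 t=48 v=9: → [44,55); WM=45
i=6 t=53 v=2: → [44,55); WM=50
i=7 t=29 v=5: DROP (t<50-1); WM=50
i=8 t=59 v=5: → [55,66); WM=56; [44,55) fires=3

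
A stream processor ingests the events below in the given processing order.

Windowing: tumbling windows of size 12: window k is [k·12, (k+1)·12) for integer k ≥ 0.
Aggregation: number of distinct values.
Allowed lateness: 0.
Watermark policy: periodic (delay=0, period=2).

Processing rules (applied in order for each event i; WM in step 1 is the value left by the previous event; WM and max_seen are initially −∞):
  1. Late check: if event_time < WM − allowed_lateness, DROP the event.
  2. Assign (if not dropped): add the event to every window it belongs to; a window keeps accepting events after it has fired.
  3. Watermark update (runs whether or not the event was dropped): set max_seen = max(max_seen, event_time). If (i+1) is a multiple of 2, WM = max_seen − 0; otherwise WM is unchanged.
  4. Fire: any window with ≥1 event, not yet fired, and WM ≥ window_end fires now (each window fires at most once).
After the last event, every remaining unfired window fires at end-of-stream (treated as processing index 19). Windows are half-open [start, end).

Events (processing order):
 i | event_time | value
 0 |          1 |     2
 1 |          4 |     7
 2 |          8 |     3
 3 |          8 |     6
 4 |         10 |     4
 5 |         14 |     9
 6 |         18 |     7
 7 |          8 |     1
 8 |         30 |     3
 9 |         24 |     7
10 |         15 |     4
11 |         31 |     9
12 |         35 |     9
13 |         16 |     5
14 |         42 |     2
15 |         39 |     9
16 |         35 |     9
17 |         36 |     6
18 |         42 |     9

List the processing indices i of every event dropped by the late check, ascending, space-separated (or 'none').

7 10 13 16 17

i=0 t=1 v=2: → [0,12); WM=−∞
i=1 t=4 v=7: → [0,12); WM=4
i=2 t=8 v=3: → [0,12); WM=4
i=3 t=8 v=6: → [0,12); WM=8
i=4 t=10 v=4: → [0,12); WM=8
i=5 t=14 v=9: → [12,24); WM=14; [0,12) fires=5
i=6 t=18 v=7: → [12,24); WM=14
i=7 t=8 v=1: DROP (t<14-0); WM=18
i=8 t=30 v=3: → [24,36); WM=18
i=9 t=24 v=7: → [24,36); WM=30; [12,24) fires=2
i=10 t=15 v=4: DROP (t<30-0); WM=30
i=11 t=31 v=9: → [24,36); WM=31
i=12 t=35 v=9: → [24,36); WM=31
i=13 t=16 v=5: DROP (t<31-0); WM=35
i=14 t=42 v=2: → [36,48); WM=35
i=15 t=39 v=9: → [36,48); WM=42; [24,36) fires=3
i=16 t=35 v=9: DROP (t<42-0); WM=42
i=17 t=36 v=6: DROP (t<42-0); WM=42
i=18 t=42 v=9: → [36,48); WM=42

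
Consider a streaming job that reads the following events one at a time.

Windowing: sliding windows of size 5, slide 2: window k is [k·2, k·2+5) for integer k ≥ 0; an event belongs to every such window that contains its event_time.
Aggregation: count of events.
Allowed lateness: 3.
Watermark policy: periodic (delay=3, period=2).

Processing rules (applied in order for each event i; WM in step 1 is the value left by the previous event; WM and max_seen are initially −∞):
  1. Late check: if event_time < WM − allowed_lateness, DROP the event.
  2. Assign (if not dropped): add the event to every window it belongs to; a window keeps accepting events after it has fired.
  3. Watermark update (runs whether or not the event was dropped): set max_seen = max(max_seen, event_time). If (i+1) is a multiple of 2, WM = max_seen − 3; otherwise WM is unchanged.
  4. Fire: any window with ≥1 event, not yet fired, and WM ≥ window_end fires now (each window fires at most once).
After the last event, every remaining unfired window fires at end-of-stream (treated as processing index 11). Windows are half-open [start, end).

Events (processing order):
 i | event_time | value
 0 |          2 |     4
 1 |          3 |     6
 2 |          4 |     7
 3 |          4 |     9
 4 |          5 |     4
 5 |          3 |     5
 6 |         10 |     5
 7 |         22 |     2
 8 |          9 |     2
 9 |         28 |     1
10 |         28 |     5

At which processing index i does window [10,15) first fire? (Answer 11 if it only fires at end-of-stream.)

i=0 t=2 v=4: → [2,7),[0,5); WM=−∞
i=1 t=3 v=6: → [2,7),[0,5); WM=0
i=2 t=4 v=7: → [4,9),[2,7),[0,5); WM=0
i=3 t=4 v=9: → [4,9),[2,7),[0,5); WM=1
i=4 t=5 v=4: → [4,9),[2,7); WM=1
i=5 t=3 v=5: → [2,7),[0,5); WM=2
i=6 t=10 v=5: → [10,15),[8,13),[6,11); WM=2
i=7 t=22 v=2: → [22,27),[20,25),[18,23); WM=19; [0,5) fires=5 [2,7) fires=6 [4,9) fires=3 [6,11) fires=1 [8,13) fires=1 [10,15) fires=1
i=8 t=9 v=2: DROP (t<19-3); WM=19
i=9 t=28 v=1: → [28,33),[26,31),[24,29); WM=25; [18,23) fires=1 [20,25) fires=1
i=10 t=28 v=5: → [28,33),[26,31),[24,29); WM=25

7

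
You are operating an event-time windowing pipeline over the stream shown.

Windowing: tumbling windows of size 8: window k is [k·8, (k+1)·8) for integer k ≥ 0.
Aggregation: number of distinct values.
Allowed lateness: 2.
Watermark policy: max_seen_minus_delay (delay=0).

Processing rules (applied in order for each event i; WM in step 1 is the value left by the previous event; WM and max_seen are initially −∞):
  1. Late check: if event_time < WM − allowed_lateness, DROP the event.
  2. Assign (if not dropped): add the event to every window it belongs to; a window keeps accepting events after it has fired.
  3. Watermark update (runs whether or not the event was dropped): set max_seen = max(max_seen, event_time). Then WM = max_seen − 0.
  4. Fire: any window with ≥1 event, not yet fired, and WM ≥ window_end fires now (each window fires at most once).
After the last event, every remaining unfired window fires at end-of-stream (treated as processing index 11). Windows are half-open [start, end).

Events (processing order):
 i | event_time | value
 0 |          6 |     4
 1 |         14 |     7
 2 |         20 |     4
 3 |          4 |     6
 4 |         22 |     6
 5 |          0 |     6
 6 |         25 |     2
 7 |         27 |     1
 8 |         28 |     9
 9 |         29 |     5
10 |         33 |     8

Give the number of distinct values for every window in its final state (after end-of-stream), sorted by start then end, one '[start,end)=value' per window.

[0,8)=1 [8,16)=1 [16,24)=2 [24,32)=4 [32,40)=1

i=0 t=6 v=4: → [0,8); WM=6
i=1 t=14 v=7: → [8,16); WM=14; [0,8) fires=1
i=2 t=20 v=4: → [16,24); WM=20; [8,16) fires=1
i=3 t=4 v=6: DROP (t<20-2); WM=20
i=4 t=22 v=6: → [16,24); WM=22
i=5 t=0 v=6: DROP (t<22-2); WM=22
i=6 t=25 v=2: → [24,32); WM=25; [16,24) fires=2
i=7 t=27 v=1: → [24,32); WM=27
i=8 t=28 v=9: → [24,32); WM=28
i=9 t=29 v=5: → [24,32); WM=29
i=10 t=33 v=8: → [32,40); WM=33; [24,32) fires=4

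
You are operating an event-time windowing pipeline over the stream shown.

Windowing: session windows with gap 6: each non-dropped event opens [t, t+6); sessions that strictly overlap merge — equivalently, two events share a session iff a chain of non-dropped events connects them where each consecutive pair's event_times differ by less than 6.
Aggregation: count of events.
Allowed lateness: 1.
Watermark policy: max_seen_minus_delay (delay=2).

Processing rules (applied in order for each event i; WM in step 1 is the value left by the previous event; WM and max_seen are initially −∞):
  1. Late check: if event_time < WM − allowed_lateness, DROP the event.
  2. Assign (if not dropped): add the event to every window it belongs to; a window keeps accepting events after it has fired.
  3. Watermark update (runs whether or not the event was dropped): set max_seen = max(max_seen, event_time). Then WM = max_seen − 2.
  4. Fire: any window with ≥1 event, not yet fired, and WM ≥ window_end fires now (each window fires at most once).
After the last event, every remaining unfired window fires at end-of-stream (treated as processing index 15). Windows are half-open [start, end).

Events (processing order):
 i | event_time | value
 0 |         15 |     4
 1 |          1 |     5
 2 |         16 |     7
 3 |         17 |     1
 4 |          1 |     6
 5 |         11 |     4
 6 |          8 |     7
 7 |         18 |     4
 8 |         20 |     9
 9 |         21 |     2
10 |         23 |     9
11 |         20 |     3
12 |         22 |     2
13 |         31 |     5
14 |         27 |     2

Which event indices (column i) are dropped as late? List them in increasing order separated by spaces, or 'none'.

1 4 5 6 14

i=0 t=15 v=4: → [15,21); WM=13
i=1 t=1 v=5: DROP (t<13-1); WM=13
i=2 t=16 v=7: → [15,22); WM=14
i=3 t=17 v=1: → [15,23); WM=15
i=4 t=1 v=6: DROP (t<15-1); WM=15
i=5 t=11 v=4: DROP (t<15-1); WM=15
i=6 t=8 v=7: DROP (t<15-1); WM=15
i=7 t=18 v=4: → [15,24); WM=16
i=8 t=20 v=9: → [15,26); WM=18
i=9 t=21 v=2: → [15,27); WM=19
i=10 t=23 v=9: → [15,29); WM=21
i=11 t=20 v=3: → [15,29); WM=21
i=12 t=22 v=2: → [15,29); WM=21
i=13 t=31 v=5: → [31,37); WM=29
i=14 t=27 v=2: DROP (t<29-1); WM=29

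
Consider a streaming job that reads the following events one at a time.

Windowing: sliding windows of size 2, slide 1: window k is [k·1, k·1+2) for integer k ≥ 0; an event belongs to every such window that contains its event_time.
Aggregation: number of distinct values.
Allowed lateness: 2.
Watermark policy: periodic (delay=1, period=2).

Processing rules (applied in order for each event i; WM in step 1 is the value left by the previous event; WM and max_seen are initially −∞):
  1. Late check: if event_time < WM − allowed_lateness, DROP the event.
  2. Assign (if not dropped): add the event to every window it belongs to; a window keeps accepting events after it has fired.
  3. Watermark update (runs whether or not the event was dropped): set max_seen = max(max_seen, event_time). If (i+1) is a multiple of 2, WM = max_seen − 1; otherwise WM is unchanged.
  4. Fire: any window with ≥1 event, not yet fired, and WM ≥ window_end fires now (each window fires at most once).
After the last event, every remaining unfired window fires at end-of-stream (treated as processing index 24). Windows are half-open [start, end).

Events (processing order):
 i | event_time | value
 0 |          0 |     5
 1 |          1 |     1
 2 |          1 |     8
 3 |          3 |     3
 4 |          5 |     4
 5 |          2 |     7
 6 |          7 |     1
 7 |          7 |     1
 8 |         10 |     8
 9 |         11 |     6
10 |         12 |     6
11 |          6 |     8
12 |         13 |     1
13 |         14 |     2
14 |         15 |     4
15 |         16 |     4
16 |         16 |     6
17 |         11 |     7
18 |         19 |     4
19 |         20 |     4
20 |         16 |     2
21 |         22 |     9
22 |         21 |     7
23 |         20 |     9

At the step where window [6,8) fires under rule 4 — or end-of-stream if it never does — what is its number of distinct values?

1

i=0 t=0 v=5: → [0,2); WM=−∞
i=1 t=1 v=1: → [1,3),[0,2); WM=0
i=2 t=1 v=8: → [1,3),[0,2); WM=0
i=3 t=3 v=3: → [3,5),[2,4); WM=2; [0,2) fires=3
i=4 t=5 v=4: → [5,7),[4,6); WM=2
i=5 t=2 v=7: → [2,4),[1,3); WM=4; [1,3) fires=3 [2,4) fires=2
i=6 t=7 v=1: → [7,9),[6,8); WM=4
i=7 t=7 v=1: → [7,9),[6,8); WM=6; [3,5) fires=1 [4,6) fires=1
i=8 t=10 v=8: → [10,12),[9,11); WM=6
i=9 t=11 v=6: → [11,13),[10,12); WM=10; [5,7) fires=1 [6,8) fires=1 [7,9) fires=1
i=10 t=12 v=6: → [12,14),[11,13); WM=10
i=11 t=6 v=8: DROP (t<10-2); WM=11; [9,11) fires=1
i=12 t=13 v=1: → [13,15),[12,14); WM=11
i=13 t=14 v=2: → [14,16),[13,15); WM=13; [10,12) fires=2 [11,13) fires=1
i=14 t=15 v=4: → [15,17),[14,16); WM=13
i=15 t=16 v=4: → [16,18),[15,17); WM=15; [12,14) fires=2 [13,15) fires=2
i=16 t=16 v=6: → [16,18),[15,17); WM=15
i=17 t=11 v=7: DROP (t<15-2); WM=15
i=18 t=19 v=4: → [19,21),[18,20); WM=15
i=19 t=20 v=4: → [20,22),[19,21); WM=19; [14,16) fires=2 [15,17) fires=2 [16,18) fires=2
i=20 t=16 v=2: DROP (t<19-2); WM=19
i=21 t=22 v=9: → [22,24),[21,23); WM=21; [18,20) fires=1 [19,21) fires=1
i=22 t=21 v=7: → [21,23),[20,22); WM=21
i=23 t=20 v=9: → [20,22),[19,21); WM=21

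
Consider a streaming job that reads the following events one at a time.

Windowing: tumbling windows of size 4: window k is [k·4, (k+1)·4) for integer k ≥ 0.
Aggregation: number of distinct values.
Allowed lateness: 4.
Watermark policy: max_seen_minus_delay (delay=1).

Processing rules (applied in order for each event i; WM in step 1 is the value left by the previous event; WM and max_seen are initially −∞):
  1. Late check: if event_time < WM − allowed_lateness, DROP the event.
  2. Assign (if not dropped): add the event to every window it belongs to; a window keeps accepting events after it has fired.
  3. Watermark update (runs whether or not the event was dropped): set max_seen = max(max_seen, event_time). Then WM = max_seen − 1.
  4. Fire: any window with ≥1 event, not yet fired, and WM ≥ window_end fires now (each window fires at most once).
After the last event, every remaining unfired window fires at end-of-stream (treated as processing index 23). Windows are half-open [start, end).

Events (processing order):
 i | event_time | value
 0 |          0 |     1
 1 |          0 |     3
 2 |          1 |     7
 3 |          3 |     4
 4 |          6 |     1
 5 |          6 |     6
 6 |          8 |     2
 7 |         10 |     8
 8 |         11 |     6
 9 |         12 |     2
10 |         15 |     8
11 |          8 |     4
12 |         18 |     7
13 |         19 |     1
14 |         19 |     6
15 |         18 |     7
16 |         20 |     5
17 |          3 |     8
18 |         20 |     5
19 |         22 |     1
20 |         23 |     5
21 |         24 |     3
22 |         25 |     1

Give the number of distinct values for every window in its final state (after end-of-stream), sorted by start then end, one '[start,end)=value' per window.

i=0 t=0 v=1: → [0,4); WM=-1
i=1 t=0 v=3: → [0,4); WM=-1
i=2 t=1 v=7: → [0,4); WM=0
i=3 t=3 v=4: → [0,4); WM=2
i=4 t=6 v=1: → [4,8); WM=5; [0,4) fires=4
i=5 t=6 v=6: → [4,8); WM=5
i=6 t=8 v=2: → [8,12); WM=7
i=7 t=10 v=8: → [8,12); WM=9; [4,8) fires=2
i=8 t=11 v=6: → [8,12); WM=10
i=9 t=12 v=2: → [12,16); WM=11
i=10 t=15 v=8: → [12,16); WM=14; [8,12) fires=3
i=11 t=8 v=4: DROP (t<14-4); WM=14
i=12 t=18 v=7: → [16,20); WM=17; [12,16) fires=2
i=13 t=19 v=1: → [16,20); WM=18
i=14 t=19 v=6: → [16,20); WM=18
i=15 t=18 v=7: → [16,20); WM=18
i=16 t=20 v=5: → [20,24); WM=19
i=17 t=3 v=8: DROP (t<19-4); WM=19
i=18 t=20 v=5: → [20,24); WM=19
i=19 t=22 v=1: → [20,24); WM=21; [16,20) fires=3
i=20 t=23 v=5: → [20,24); WM=22
i=21 t=24 v=3: → [24,28); WM=23
i=22 t=25 v=1: → [24,28); WM=24; [20,24) fires=2

[0,4)=4 [4,8)=2 [8,12)=3 [12,16)=2 [16,20)=3 [20,24)=2 [24,28)=2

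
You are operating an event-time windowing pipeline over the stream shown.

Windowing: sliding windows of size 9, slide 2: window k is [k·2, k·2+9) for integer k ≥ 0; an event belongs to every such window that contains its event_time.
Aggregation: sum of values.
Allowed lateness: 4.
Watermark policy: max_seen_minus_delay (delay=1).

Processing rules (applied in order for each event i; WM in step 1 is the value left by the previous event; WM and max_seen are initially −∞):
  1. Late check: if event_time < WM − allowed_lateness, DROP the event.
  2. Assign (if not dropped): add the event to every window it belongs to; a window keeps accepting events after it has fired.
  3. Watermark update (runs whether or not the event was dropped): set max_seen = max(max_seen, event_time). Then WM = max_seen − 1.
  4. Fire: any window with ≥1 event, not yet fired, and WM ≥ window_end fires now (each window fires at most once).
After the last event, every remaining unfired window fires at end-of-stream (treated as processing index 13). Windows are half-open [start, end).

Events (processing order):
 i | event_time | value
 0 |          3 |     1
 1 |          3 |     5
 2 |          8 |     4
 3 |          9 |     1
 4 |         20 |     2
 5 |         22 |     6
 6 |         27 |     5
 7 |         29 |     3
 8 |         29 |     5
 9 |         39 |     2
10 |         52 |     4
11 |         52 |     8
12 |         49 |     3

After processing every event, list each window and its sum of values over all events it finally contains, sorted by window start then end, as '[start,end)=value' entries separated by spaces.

[0,9)=10 [2,11)=11 [4,13)=5 [6,15)=5 [8,17)=5 [12,21)=2 [14,23)=8 [16,25)=8 [18,27)=8 [20,29)=13 [22,31)=19 [24,33)=13 [26,35)=13 [28,37)=8 [32,41)=2 [34,43)=2 [36,45)=2 [38,47)=2 [42,51)=3 [44,53)=15 [46,55)=15 [48,57)=15 [50,59)=12 [52,61)=12

i=0 t=3 v=1: → [2,11),[0,9); WM=2
i=1 t=3 v=5: → [2,11),[0,9); WM=2
i=2 t=8 v=4: → [8,17),[6,15),[4,13),[2,11),[0,9); WM=7
i=3 t=9 v=1: → [8,17),[6,15),[4,13),[2,11); WM=8
i=4 t=20 v=2: → [20,29),[18,27),[16,25),[14,23),[12,21); WM=19; [0,9) fires=10 [2,11) fires=11 [4,13) fires=5 [6,15) fires=5 [8,17) fires=5
i=5 t=22 v=6: → [22,31),[20,29),[18,27),[16,25),[14,23); WM=21; [12,21) fires=2
i=6 t=27 v=5: → [26,35),[24,33),[22,31),[20,29); WM=26; [14,23) fires=8 [16,25) fires=8
i=7 t=29 v=3: → [28,37),[26,35),[24,33),[22,31); WM=28; [18,27) fires=8
i=8 t=29 v=5: → [28,37),[26,35),[24,33),[22,31); WM=28
i=9 t=39 v=2: → [38,47),[36,45),[34,43),[32,41); WM=38; [20,29) fires=13 [22,31) fires=19 [24,33) fires=13 [26,35) fires=13 [28,37) fires=8
i=10 t=52 v=4: → [52,61),[50,59),[48,57),[46,55),[44,53); WM=51; [32,41) fires=2 [34,43) fires=2 [36,45) fires=2 [38,47) fires=2
i=11 t=52 v=8: → [52,61),[50,59),[48,57),[46,55),[44,53); WM=51
i=12 t=49 v=3: → [48,57),[46,55),[44,53),[42,51); WM=51; [42,51) fires=3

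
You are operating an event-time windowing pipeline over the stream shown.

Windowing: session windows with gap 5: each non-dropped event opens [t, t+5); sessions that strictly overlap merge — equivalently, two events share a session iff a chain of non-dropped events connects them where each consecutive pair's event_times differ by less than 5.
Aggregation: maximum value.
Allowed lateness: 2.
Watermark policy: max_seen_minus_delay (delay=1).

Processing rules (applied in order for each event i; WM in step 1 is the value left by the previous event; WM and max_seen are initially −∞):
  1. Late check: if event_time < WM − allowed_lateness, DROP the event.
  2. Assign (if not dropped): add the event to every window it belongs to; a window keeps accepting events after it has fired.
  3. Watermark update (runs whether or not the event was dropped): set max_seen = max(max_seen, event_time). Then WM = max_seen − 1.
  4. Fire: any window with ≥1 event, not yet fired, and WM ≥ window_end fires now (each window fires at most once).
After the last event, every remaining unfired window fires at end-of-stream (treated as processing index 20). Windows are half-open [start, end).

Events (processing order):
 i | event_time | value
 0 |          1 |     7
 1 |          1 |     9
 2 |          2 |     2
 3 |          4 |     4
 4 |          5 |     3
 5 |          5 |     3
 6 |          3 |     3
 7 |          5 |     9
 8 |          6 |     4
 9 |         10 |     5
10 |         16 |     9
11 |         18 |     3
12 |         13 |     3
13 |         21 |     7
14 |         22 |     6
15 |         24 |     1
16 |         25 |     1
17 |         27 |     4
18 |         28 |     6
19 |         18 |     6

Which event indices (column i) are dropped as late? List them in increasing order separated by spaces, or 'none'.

12 19

i=0 t=1 v=7: → [1,6); WM=0
i=1 t=1 v=9: → [1,6); WM=0
i=2 t=2 v=2: → [1,7); WM=1
i=3 t=4 v=4: → [1,9); WM=3
i=4 t=5 v=3: → [1,10); WM=4
i=5 t=5 v=3: → [1,10); WM=4
i=6 t=3 v=3: → [1,10); WM=4
i=7 t=5 v=9: → [1,10); WM=4
i=8 t=6 v=4: → [1,11); WM=5
i=9 t=10 v=5: → [1,15); WM=9
i=10 t=16 v=9: → [16,21); WM=15
i=11 t=18 v=3: → [16,23); WM=17
i=12 t=13 v=3: DROP (t<17-2); WM=17
i=13 t=21 v=7: → [16,26); WM=20
i=14 t=22 v=6: → [16,27); WM=21
i=15 t=24 v=1: → [16,29); WM=23
i=16 t=25 v=1: → [16,30); WM=24
i=17 t=27 v=4: → [16,32); WM=26
i=18 t=28 v=6: → [16,33); WM=27
i=19 t=18 v=6: DROP (t<27-2); WM=27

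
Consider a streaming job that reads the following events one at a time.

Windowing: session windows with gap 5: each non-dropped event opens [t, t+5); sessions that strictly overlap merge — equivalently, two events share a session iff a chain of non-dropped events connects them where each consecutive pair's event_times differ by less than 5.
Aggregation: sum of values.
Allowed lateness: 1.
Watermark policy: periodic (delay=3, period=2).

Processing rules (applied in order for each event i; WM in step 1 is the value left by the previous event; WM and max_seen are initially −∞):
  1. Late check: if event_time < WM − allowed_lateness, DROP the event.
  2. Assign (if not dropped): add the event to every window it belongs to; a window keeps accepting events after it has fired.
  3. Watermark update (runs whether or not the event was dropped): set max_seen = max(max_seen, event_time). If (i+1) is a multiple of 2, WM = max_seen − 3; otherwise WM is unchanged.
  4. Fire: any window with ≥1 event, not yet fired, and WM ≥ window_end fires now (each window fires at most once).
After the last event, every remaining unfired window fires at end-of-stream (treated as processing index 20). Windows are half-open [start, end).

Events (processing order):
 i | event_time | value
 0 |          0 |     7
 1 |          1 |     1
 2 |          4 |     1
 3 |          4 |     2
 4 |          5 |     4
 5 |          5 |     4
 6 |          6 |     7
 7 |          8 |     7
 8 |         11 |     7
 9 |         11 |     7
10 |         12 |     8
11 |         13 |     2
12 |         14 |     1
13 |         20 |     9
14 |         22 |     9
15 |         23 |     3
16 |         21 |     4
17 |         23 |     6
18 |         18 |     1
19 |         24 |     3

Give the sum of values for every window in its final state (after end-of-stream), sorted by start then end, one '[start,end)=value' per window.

[0,19)=58 [20,29)=34

i=0 t=0 v=7: → [0,5); WM=−∞
i=1 t=1 v=1: → [0,6); WM=-2
i=2 t=4 v=1: → [0,9); WM=-2
i=3 t=4 v=2: → [0,9); WM=1
i=4 t=5 v=4: → [0,10); WM=1
i=5 t=5 v=4: → [0,10); WM=2
i=6 t=6 v=7: → [0,11); WM=2
i=7 t=8 v=7: → [0,13); WM=5
i=8 t=11 v=7: → [0,16); WM=5
i=9 t=11 v=7: → [0,16); WM=8
i=10 t=12 v=8: → [0,17); WM=8
i=11 t=13 v=2: → [0,18); WM=10
i=12 t=14 v=1: → [0,19); WM=10
i=13 t=20 v=9: → [20,25); WM=17
i=14 t=22 v=9: → [20,27); WM=17
i=15 t=23 v=3: → [20,28); WM=20
i=16 t=21 v=4: → [20,28); WM=20
i=17 t=23 v=6: → [20,28); WM=20
i=18 t=18 v=1: DROP (t<20-1); WM=20
i=19 t=24 v=3: → [20,29); WM=21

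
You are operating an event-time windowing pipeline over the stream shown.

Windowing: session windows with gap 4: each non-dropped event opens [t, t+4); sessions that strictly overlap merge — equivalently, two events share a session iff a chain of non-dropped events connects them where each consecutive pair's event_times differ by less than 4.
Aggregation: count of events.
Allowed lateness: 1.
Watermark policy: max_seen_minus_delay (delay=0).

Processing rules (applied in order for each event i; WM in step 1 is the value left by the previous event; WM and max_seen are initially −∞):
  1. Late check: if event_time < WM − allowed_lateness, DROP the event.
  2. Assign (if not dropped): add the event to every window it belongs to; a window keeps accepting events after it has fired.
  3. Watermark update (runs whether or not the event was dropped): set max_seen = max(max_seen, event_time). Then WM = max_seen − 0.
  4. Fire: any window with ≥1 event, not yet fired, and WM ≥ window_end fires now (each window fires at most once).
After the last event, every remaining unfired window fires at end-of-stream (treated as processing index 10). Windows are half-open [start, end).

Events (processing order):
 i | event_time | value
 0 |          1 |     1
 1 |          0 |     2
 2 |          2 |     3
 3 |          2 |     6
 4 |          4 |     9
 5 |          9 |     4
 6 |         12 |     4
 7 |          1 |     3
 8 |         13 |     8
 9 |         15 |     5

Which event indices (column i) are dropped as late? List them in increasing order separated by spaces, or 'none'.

i=0 t=1 v=1: → [1,5); WM=1
i=1 t=0 v=2: → [0,5); WM=1
i=2 t=2 v=3: → [0,6); WM=2
i=3 t=2 v=6: → [0,6); WM=2
i=4 t=4 v=9: → [0,8); WM=4
i=5 t=9 v=4: → [9,13); WM=9
i=6 t=12 v=4: → [9,16); WM=12
i=7 t=1 v=3: DROP (t<12-1); WM=12
i=8 t=13 v=8: → [9,17); WM=13
i=9 t=15 v=5: → [9,19); WM=15

7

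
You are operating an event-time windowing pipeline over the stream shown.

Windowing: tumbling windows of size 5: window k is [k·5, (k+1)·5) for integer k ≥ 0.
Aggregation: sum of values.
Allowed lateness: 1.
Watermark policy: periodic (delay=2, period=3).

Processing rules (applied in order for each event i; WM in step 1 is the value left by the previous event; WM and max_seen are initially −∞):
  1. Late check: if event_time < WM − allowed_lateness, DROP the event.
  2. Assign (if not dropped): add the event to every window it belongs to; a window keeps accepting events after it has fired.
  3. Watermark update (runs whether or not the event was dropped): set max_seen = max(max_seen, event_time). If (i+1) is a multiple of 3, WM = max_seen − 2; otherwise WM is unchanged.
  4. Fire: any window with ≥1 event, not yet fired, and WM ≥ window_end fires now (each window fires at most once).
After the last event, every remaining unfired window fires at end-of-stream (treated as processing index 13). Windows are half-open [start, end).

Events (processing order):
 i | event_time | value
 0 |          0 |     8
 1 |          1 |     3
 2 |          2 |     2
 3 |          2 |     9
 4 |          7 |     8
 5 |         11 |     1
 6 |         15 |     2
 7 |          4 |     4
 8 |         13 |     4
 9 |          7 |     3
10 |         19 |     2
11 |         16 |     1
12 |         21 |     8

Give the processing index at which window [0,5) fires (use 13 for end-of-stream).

5

i=0 t=0 v=8: → [0,5); WM=−∞
i=1 t=1 v=3: → [0,5); WM=−∞
i=2 t=2 v=2: → [0,5); WM=0
i=3 t=2 v=9: → [0,5); WM=0
i=4 t=7 v=8: → [5,10); WM=0
i=5 t=11 v=1: → [10,15); WM=9; [0,5) fires=22
i=6 t=15 v=2: → [15,20); WM=9
i=7 t=4 v=4: DROP (t<9-1); WM=9
i=8 t=13 v=4: → [10,15); WM=13; [5,10) fires=8
i=9 t=7 v=3: DROP (t<13-1); WM=13
i=10 t=19 v=2: → [15,20); WM=13
i=11 t=16 v=1: → [15,20); WM=17; [10,15) fires=5
i=12 t=21 v=8: → [20,25); WM=17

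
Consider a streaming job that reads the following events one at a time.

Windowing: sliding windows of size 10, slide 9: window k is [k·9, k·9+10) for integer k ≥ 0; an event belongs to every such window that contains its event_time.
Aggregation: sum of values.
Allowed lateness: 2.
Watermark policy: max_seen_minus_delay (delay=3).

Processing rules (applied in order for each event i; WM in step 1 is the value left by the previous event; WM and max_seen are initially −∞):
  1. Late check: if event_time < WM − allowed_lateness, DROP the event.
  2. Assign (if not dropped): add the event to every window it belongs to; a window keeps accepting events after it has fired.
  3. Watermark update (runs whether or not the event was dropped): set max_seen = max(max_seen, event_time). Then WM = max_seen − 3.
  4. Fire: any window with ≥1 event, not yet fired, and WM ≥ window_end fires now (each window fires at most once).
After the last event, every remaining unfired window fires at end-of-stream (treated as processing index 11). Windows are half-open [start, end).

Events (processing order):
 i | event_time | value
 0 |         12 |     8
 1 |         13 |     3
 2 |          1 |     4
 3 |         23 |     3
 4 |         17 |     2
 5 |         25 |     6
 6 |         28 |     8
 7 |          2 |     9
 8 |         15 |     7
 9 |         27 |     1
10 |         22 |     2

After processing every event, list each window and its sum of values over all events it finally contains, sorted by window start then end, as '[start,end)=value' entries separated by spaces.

[9,19)=11 [18,28)=10 [27,37)=9

i=0 t=12 v=8: → [9,19); WM=9
i=1 t=13 v=3: → [9,19); WM=10
i=2 t=1 v=4: DROP (t<10-2); WM=10
i=3 t=23 v=3: → [18,28); WM=20; [9,19) fires=11
i=4 t=17 v=2: DROP (t<20-2); WM=20
i=5 t=25 v=6: → [18,28); WM=22
i=6 t=28 v=8: → [27,37); WM=25
i=7 t=2 v=9: DROP (t<25-2); WM=25
i=8 t=15 v=7: DROP (t<25-2); WM=25
i=9 t=27 v=1: → [27,37),[18,28); WM=25
i=10 t=22 v=2: DROP (t<25-2); WM=25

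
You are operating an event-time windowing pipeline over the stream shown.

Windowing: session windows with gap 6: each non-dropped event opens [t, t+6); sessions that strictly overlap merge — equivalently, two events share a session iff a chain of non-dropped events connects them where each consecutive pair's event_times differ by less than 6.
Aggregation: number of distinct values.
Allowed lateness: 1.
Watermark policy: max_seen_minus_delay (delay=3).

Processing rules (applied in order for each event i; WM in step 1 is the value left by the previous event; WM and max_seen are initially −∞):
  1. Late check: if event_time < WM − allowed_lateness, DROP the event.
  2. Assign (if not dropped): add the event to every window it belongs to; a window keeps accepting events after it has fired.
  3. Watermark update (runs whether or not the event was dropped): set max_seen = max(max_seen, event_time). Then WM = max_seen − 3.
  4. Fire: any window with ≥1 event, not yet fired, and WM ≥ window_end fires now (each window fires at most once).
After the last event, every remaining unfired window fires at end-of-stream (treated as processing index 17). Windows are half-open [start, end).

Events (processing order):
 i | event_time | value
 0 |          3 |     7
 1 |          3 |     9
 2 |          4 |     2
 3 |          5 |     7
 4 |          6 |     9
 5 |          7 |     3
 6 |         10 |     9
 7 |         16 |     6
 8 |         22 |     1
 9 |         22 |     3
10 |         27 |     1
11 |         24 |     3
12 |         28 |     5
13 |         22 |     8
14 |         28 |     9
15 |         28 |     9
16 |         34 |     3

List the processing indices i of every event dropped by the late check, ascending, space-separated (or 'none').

i=0 t=3 v=7: → [3,9); WM=0
i=1 t=3 v=9: → [3,9); WM=0
i=2 t=4 v=2: → [3,10); WM=1
i=3 t=5 v=7: → [3,11); WM=2
i=4 t=6 v=9: → [3,12); WM=3
i=5 t=7 v=3: → [3,13); WM=4
i=6 t=10 v=9: → [3,16); WM=7
i=7 t=16 v=6: → [16,22); WM=13
i=8 t=22 v=1: → [22,28); WM=19
i=9 t=22 v=3: → [22,28); WM=19
i=10 t=27 v=1: → [22,33); WM=24
i=11 t=24 v=3: → [22,33); WM=24
i=12 t=28 v=5: → [22,34); WM=25
i=13 t=22 v=8: DROP (t<25-1); WM=25
i=14 t=28 v=9: → [22,34); WM=25
i=15 t=28 v=9: → [22,34); WM=25
i=16 t=34 v=3: → [34,40); WM=31

13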